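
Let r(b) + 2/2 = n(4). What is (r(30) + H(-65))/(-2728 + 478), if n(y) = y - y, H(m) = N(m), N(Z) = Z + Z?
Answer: 131/2250 ≈ 0.058222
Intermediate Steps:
N(Z) = 2*Z
H(m) = 2*m
n(y) = 0
r(b) = -1 (r(b) = -1 + 0 = -1)
(r(30) + H(-65))/(-2728 + 478) = (-1 + 2*(-65))/(-2728 + 478) = (-1 - 130)/(-2250) = -131*(-1/2250) = 131/2250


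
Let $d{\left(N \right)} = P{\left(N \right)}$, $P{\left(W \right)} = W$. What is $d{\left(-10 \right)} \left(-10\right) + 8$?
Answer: $108$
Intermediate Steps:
$d{\left(N \right)} = N$
$d{\left(-10 \right)} \left(-10\right) + 8 = \left(-10\right) \left(-10\right) + 8 = 100 + 8 = 108$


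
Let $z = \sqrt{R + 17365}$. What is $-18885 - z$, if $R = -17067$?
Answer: $-18885 - \sqrt{298} \approx -18902.0$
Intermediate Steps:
$z = \sqrt{298}$ ($z = \sqrt{-17067 + 17365} = \sqrt{298} \approx 17.263$)
$-18885 - z = -18885 - \sqrt{298}$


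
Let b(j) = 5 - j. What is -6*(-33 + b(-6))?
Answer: 132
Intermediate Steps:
-6*(-33 + b(-6)) = -6*(-33 + (5 - 1*(-6))) = -6*(-33 + (5 + 6)) = -6*(-33 + 11) = -6*(-22) = 132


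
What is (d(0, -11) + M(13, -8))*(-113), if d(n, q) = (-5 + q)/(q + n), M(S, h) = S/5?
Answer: -25199/55 ≈ -458.16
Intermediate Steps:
M(S, h) = S/5 (M(S, h) = S*(⅕) = S/5)
d(n, q) = (-5 + q)/(n + q)
(d(0, -11) + M(13, -8))*(-113) = ((-5 - 11)/(0 - 11) + (⅕)*13)*(-113) = (-16/(-11) + 13/5)*(-113) = (-1/11*(-16) + 13/5)*(-113) = (16/11 + 13/5)*(-113) = (223/55)*(-113) = -25199/55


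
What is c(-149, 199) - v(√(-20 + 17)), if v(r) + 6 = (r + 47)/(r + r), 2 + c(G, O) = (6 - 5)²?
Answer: 9/2 + 47*I*√3/6 ≈ 4.5 + 13.568*I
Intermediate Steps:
c(G, O) = -1 (c(G, O) = -2 + (6 - 5)² = -2 + 1² = -2 + 1 = -1)
v(r) = -6 + (47 + r)/(2*r) (v(r) = -6 + (r + 47)/(r + r) = -6 + (47 + r)/((2*r)) = -6 + (47 + r)*(1/(2*r)) = -6 + (47 + r)/(2*r))
c(-149, 199) - v(√(-20 + 17)) = -1 - (47 - 11*√(-20 + 17))/(2*(√(-20 + 17))) = -1 - (47 - 11*I*√3)/(2*(√(-3))) = -1 - (47 - 11*I*√3)/(2*(I*√3)) = -1 - (-I*√3/3)*(47 - 11*I*√3)/2 = -1 - (-1)*I*√3*(47 - 11*I*√3)/6 = -1 + I*√3*(47 - 11*I*√3)/6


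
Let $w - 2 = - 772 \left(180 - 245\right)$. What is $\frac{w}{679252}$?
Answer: $\frac{25091}{339626} \approx 0.073878$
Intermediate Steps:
$w = 50182$ ($w = 2 - 772 \left(180 - 245\right) = 2 - -50180 = 2 + 50180 = 50182$)
$\frac{w}{679252} = \frac{50182}{679252} = 50182 \cdot \frac{1}{679252} = \frac{25091}{339626}$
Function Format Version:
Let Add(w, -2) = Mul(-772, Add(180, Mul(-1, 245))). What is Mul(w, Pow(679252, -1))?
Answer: Rational(25091, 339626) ≈ 0.073878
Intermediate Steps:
w = 50182 (w = Add(2, Mul(-772, Add(180, Mul(-1, 245)))) = Add(2, Mul(-772, Add(180, -245))) = Add(2, Mul(-772, -65)) = Add(2, 50180) = 50182)
Mul(w, Pow(679252, -1)) = Mul(50182, Pow(679252, -1)) = Mul(50182, Rational(1, 679252)) = Rational(25091, 339626)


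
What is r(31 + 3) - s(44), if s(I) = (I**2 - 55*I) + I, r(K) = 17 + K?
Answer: 491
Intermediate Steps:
s(I) = I**2 - 54*I
r(31 + 3) - s(44) = (17 + (31 + 3)) - 44*(-54 + 44) = (17 + 34) - 44*(-10) = 51 - 1*(-440) = 51 + 440 = 491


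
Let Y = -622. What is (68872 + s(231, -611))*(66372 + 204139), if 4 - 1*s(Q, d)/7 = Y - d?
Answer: 18659037247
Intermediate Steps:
s(Q, d) = 4382 + 7*d (s(Q, d) = 28 - 7*(-622 - d) = 28 + (4354 + 7*d) = 4382 + 7*d)
(68872 + s(231, -611))*(66372 + 204139) = (68872 + (4382 + 7*(-611)))*(66372 + 204139) = (68872 + (4382 - 4277))*270511 = (68872 + 105)*270511 = 68977*270511 = 18659037247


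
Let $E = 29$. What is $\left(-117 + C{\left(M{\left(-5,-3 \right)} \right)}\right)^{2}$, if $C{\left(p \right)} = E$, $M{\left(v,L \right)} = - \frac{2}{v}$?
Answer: $7744$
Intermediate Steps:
$C{\left(p \right)} = 29$
$\left(-117 + C{\left(M{\left(-5,-3 \right)} \right)}\right)^{2} = \left(-117 + 29\right)^{2} = \left(-88\right)^{2} = 7744$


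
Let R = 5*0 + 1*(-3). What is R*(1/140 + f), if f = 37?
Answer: -15543/140 ≈ -111.02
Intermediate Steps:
R = -3 (R = 0 - 3 = -3)
R*(1/140 + f) = -3*(1/140 + 37) = -3*5181/140 = -15543/140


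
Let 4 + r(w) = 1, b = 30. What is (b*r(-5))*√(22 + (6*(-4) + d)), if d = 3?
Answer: -90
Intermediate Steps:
r(w) = -3 (r(w) = -4 + 1 = -3)
(b*r(-5))*√(22 + (6*(-4) + d)) = (30*(-3))*√(22 + (6*(-4) + 3)) = -90*√(22 + (-24 + 3)) = -90*√(22 - 21) = -90*√1 = -90*1 = -90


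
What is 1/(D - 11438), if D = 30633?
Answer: 1/19195 ≈ 5.2097e-5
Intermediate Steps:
1/(D - 11438) = 1/(30633 - 11438) = 1/19195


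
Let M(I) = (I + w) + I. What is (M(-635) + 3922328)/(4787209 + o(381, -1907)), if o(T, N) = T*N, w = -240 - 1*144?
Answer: 1960337/2030321 ≈ 0.96553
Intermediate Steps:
w = -384 (w = -240 - 144 = -384)
o(T, N) = N*T
M(I) = -384 + 2*I (M(I) = (I - 384) + I = (-384 + I) + I = -384 + 2*I)
(M(-635) + 3922328)/(4787209 + o(381, -1907)) = ((-384 + 2*(-635)) + 3922328)/(4787209 - 1907*381) = ((-384 - 1270) + 3922328)/(4787209 - 726567) = (-1654 + 3922328)/4060642 = 3920674*(1/4060642) = 1960337/2030321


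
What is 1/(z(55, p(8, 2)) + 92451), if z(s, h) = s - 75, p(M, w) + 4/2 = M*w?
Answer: 1/92431 ≈ 1.0819e-5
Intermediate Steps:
p(M, w) = -2 + M*w
z(s, h) = -75 + s
1/(z(55, p(8, 2)) + 92451) = 1/((-75 + 55) + 92451) = 1/(-20 + 92451) = 1/92431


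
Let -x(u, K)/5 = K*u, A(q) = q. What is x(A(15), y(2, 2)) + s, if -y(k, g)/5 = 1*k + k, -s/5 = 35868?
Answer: -177840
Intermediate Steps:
s = -179340 (s = -5*35868 = -179340)
y(k, g) = -10*k (y(k, g) = -5*(1*k + k) = -5*(k + k) = -10*k)
x(u, K) = -5*K*u
x(A(15), y(2, 2)) + s = -5*(-10*2)*15 - 179340 = -5*(-20)*15 - 179340 = 1500 - 179340 = -177840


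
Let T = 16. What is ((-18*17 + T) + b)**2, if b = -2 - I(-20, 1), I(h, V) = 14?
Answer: 93636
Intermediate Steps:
b = -16 (b = -2 - 1*14 = -2 - 14 = -16)
((-18*17 + T) + b)**2 = ((-18*17 + 16) - 16)**2 = ((-306 + 16) - 16)**2 = (-290 - 16)**2 = (-306)**2 = 93636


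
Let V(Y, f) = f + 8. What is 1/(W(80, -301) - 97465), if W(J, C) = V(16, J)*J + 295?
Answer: -1/90130 ≈ -1.1095e-5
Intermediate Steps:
V(Y, f) = 8 + f
W(J, C) = 295 + J*(8 + J) (W(J, C) = (8 + J)*J + 295 = J*(8 + J) + 295 = 295 + J*(8 + J))
1/(W(80, -301) - 97465) = 1/((295 + 80*(8 + 80)) - 97465) = 1/((295 + 80*88) - 97465) = 1/((295 + 7040) - 97465) = 1/(7335 - 97465) = 1/(-90130) = -1/90130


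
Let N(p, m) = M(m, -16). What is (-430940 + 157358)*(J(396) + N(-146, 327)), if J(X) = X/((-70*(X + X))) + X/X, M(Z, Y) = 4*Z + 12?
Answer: -25297990749/70 ≈ -3.6140e+8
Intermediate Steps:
M(Z, Y) = 12 + 4*Z
N(p, m) = 12 + 4*m
J(X) = 139/140 (J(X) = X/((-140*X)) + 1 = X*(-1/(140*X)) + 1 = -1/140 + 1 = 139/140)
(-430940 + 157358)*(J(396) + N(-146, 327)) = (-430940 + 157358)*(139/140 + (12 + 4*327)) = -273582*(139/140 + (12 + 1308)) = -273582*(139/140 + 1320) = -273582*184939/140 = -25297990749/70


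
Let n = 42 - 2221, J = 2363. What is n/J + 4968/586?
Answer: 5231245/692359 ≈ 7.5557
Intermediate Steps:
n = -2179
n/J + 4968/586 = -2179/2363 + 4968/586 = -2179*1/2363 + 4968*(1/586) = -2179/2363 + 2484/293 = 5231245/692359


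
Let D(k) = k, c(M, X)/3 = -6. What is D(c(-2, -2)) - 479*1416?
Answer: -678282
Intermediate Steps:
c(M, X) = -18 (c(M, X) = 3*(-6) = -18)
D(c(-2, -2)) - 479*1416 = -18 - 479*1416 = -18 - 678264 = -678282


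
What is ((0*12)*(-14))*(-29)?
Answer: 0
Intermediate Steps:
((0*12)*(-14))*(-29) = (0*(-14))*(-29) = 0*(-29) = 0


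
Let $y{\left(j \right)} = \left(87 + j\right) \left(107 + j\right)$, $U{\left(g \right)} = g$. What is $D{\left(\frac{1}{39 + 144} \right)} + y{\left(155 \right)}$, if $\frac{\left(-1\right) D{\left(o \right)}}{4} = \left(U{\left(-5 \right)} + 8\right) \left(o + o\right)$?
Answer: $\frac{3867636}{61} \approx 63404.0$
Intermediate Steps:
$D{\left(o \right)} = - 24 o$ ($D{\left(o \right)} = - 4 \left(-5 + 8\right) \left(o + o\right) = - 4 \cdot 3 \cdot 2 o = - 4 \cdot 6 o = - 24 o$)
$D{\left(\frac{1}{39 + 144} \right)} + y{\left(155 \right)} = - \frac{24}{39 + 144} + \left(9309 + 155^{2} + 194 \cdot 155\right) = - \frac{24}{183} + \left(9309 + 24025 + 30070\right) = \left(-24\right) \frac{1}{183} + 63404 = - \frac{8}{61} + 63404 = \frac{3867636}{61}$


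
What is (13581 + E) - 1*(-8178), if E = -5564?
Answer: 16195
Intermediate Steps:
(13581 + E) - 1*(-8178) = (13581 - 5564) - 1*(-8178) = 8017 + 8178 = 16195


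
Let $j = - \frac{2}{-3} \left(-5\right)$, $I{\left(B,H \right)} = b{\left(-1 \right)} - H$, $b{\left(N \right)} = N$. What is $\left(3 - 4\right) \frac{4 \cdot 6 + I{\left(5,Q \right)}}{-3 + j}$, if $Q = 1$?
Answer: $\frac{66}{19} \approx 3.4737$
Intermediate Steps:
$I{\left(B,H \right)} = -1 - H$
$j = - \frac{10}{3}$ ($j = \left(-2\right) \left(- \frac{1}{3}\right) \left(-5\right) = \frac{2}{3} \left(-5\right) = - \frac{10}{3} \approx -3.3333$)
$\left(3 - 4\right) \frac{4 \cdot 6 + I{\left(5,Q \right)}}{-3 + j} = \left(3 - 4\right) \frac{4 \cdot 6 - 2}{-3 - \frac{10}{3}} = - \frac{24 - 2}{- \frac{19}{3}} = - \frac{\left(24 - 2\right) \left(-3\right)}{19} = - \frac{22 \left(-3\right)}{19} = \left(-1\right) \left(- \frac{66}{19}\right) = \frac{66}{19}$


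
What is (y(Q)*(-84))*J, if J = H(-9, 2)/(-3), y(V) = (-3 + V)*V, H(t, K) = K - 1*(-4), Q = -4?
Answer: 4704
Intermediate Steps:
H(t, K) = 4 + K (H(t, K) = K + 4 = 4 + K)
y(V) = V*(-3 + V)
J = -2 (J = (4 + 2)/(-3) = 6*(-1/3) = -2)
(y(Q)*(-84))*J = (-4*(-3 - 4)*(-84))*(-2) = (-4*(-7)*(-84))*(-2) = (28*(-84))*(-2) = -2352*(-2) = 4704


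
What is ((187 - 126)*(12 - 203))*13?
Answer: -151463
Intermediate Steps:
((187 - 126)*(12 - 203))*13 = (61*(-191))*13 = -11651*13 = -151463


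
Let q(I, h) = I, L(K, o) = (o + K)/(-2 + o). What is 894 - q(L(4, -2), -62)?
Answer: 1789/2 ≈ 894.50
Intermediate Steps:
L(K, o) = (K + o)/(-2 + o)
894 - q(L(4, -2), -62) = 894 - (4 - 2)/(-2 - 2) = 894 - 2/(-4) = 894 - (-1)*2/4 = 894 - 1*(-1/2) = 894 + 1/2 = 1789/2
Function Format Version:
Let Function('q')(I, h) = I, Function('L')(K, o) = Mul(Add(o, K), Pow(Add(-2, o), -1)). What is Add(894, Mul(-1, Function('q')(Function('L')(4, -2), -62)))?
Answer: Rational(1789, 2) ≈ 894.50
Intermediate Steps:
Function('L')(K, o) = Mul(Pow(Add(-2, o), -1), Add(K, o)) (Function('L')(K, o) = Mul(Add(K, o), Pow(Add(-2, o), -1)) = Mul(Pow(Add(-2, o), -1), Add(K, o)))
Add(894, Mul(-1, Function('q')(Function('L')(4, -2), -62))) = Add(894, Mul(-1, Mul(Pow(Add(-2, -2), -1), Add(4, -2)))) = Add(894, Mul(-1, Mul(Pow(-4, -1), 2))) = Add(894, Mul(-1, Mul(Rational(-1, 4), 2))) = Add(894, Mul(-1, Rational(-1, 2))) = Add(894, Rational(1, 2)) = Rational(1789, 2)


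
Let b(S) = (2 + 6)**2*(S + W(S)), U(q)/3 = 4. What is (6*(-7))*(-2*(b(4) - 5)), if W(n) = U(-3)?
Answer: 85596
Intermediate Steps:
U(q) = 12 (U(q) = 3*4 = 12)
W(n) = 12
b(S) = 768 + 64*S (b(S) = (2 + 6)**2*(S + 12) = 8**2*(12 + S) = 64*(12 + S) = 768 + 64*S)
(6*(-7))*(-2*(b(4) - 5)) = (6*(-7))*(-2*((768 + 64*4) - 5)) = -(-84)*((768 + 256) - 5) = -(-84)*(1024 - 5) = -(-84)*1019 = -42*(-2038) = 85596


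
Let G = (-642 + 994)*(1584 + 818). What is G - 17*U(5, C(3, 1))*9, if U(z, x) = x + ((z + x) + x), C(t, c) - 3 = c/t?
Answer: 843209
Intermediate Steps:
C(t, c) = 3 + c/t
G = 845504 (G = 352*2402 = 845504)
U(z, x) = z + 3*x (U(z, x) = x + ((x + z) + x) = x + (z + 2*x) = z + 3*x)
G - 17*U(5, C(3, 1))*9 = 845504 - 17*(5 + 3*(3 + 1/3))*9 = 845504 - 17*(5 + 3*(3 + 1*(⅓)))*9 = 845504 - 17*(5 + 3*(3 + ⅓))*9 = 845504 - 17*(5 + 3*(10/3))*9 = 845504 - 17*(5 + 10)*9 = 845504 - 17*15*9 = 845504 - 255*9 = 845504 - 1*2295 = 845504 - 2295 = 843209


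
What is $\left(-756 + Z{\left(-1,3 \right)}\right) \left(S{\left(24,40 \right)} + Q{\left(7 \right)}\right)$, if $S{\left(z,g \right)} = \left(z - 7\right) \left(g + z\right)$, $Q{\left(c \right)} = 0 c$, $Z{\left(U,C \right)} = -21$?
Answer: $-845376$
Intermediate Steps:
$Q{\left(c \right)} = 0$
$S{\left(z,g \right)} = \left(-7 + z\right) \left(g + z\right)$
$\left(-756 + Z{\left(-1,3 \right)}\right) \left(S{\left(24,40 \right)} + Q{\left(7 \right)}\right) = \left(-756 - 21\right) \left(\left(24^{2} - 280 - 168 + 40 \cdot 24\right) + 0\right) = - 777 \left(\left(576 - 280 - 168 + 960\right) + 0\right) = - 777 \left(1088 + 0\right) = \left(-777\right) 1088 = -845376$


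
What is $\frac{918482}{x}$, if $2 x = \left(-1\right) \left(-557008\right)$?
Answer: $\frac{459241}{139252} \approx 3.2979$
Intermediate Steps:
$x = 278504$ ($x = \frac{\left(-1\right) \left(-557008\right)}{2} = \frac{1}{2} \cdot 557008 = 278504$)
$\frac{918482}{x} = \frac{918482}{278504} = 918482 \cdot \frac{1}{278504} = \frac{459241}{139252}$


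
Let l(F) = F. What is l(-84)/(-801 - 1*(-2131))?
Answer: -6/95 ≈ -0.063158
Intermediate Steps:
l(-84)/(-801 - 1*(-2131)) = -84/(-801 - 1*(-2131)) = -84/(-801 + 2131) = -84/1330 = -84*1/1330 = -6/95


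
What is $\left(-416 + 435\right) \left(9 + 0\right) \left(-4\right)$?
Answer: $-684$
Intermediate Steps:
$\left(-416 + 435\right) \left(9 + 0\right) \left(-4\right) = 19 \cdot 9 \left(-4\right) = 19 \left(-36\right) = -684$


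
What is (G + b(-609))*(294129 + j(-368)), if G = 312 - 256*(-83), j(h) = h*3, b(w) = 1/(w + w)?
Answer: 2564953216325/406 ≈ 6.3176e+9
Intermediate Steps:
b(w) = 1/(2*w)
j(h) = 3*h
G = 21560 (G = 312 + 21248 = 21560)
(G + b(-609))*(294129 + j(-368)) = (21560 + (1/2)/(-609))*(294129 + 3*(-368)) = (21560 + (1/2)*(-1/609))*(294129 - 1104) = (21560 - 1/1218)*293025 = (26260079/1218)*293025 = 2564953216325/406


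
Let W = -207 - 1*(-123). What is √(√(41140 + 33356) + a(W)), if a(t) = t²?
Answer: 4*√(441 + √291) ≈ 85.609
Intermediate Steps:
W = -84 (W = -207 + 123 = -84)
√(√(41140 + 33356) + a(W)) = √(√(41140 + 33356) + (-84)²) = √(√74496 + 7056) = √(16*√291 + 7056) = √(7056 + 16*√291)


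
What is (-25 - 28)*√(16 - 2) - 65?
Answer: -65 - 53*√14 ≈ -263.31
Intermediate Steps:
(-25 - 28)*√(16 - 2) - 65 = -53*√14 - 65 = -65 - 53*√14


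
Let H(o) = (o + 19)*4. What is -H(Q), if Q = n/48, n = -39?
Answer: -291/4 ≈ -72.750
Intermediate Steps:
Q = -13/16 (Q = -39/48 = -39*1/48 = -13/16 ≈ -0.81250)
H(o) = 76 + 4*o (H(o) = (19 + o)*4 = 76 + 4*o)
-H(Q) = -(76 + 4*(-13/16)) = -(76 - 13/4) = -1*291/4 = -291/4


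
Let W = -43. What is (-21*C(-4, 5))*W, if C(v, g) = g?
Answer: 4515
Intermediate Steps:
(-21*C(-4, 5))*W = -21*5*(-43) = -105*(-43) = 4515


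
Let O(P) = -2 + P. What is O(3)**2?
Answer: 1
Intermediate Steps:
O(3)**2 = (-2 + 3)**2 = 1**2 = 1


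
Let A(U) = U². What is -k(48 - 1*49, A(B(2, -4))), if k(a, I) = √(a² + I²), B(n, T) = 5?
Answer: -√626 ≈ -25.020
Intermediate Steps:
k(a, I) = √(I² + a²)
-k(48 - 1*49, A(B(2, -4))) = -√((5²)² + (48 - 1*49)²) = -√(25² + (48 - 49)²) = -√(625 + (-1)²) = -√(625 + 1) = -√626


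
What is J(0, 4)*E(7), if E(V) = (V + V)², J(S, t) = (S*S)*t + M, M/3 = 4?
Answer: 2352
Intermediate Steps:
M = 12 (M = 3*4 = 12)
J(S, t) = 12 + t*S² (J(S, t) = (S*S)*t + 12 = S²*t + 12 = t*S² + 12 = 12 + t*S²)
E(V) = 4*V² (E(V) = (2*V)² = 4*V²)
J(0, 4)*E(7) = (12 + 4*0²)*(4*7²) = (12 + 4*0)*(4*49) = (12 + 0)*196 = 12*196 = 2352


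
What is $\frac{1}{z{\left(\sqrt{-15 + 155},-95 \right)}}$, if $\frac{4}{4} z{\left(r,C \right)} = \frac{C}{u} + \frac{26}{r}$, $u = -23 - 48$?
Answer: $- \frac{236075}{536054} + \frac{65533 \sqrt{35}}{536054} \approx 0.28285$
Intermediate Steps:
$u = -71$ ($u = -23 - 48 = -71$)
$z{\left(r,C \right)} = \frac{26}{r} - \frac{C}{71}$ ($z{\left(r,C \right)} = \frac{C}{-71} + \frac{26}{r} = C \left(- \frac{1}{71}\right) + \frac{26}{r} = - \frac{C}{71} + \frac{26}{r} = \frac{26}{r} - \frac{C}{71}$)
$\frac{1}{z{\left(\sqrt{-15 + 155},-95 \right)}} = \frac{1}{\frac{26}{\sqrt{-15 + 155}} - - \frac{95}{71}} = \frac{1}{\frac{26}{\sqrt{140}} + \frac{95}{71}} = \frac{1}{\frac{26}{2 \sqrt{35}} + \frac{95}{71}} = \frac{1}{26 \frac{\sqrt{35}}{70} + \frac{95}{71}} = \frac{1}{\frac{13 \sqrt{35}}{35} + \frac{95}{71}} = \frac{1}{\frac{95}{71} + \frac{13 \sqrt{35}}{35}}$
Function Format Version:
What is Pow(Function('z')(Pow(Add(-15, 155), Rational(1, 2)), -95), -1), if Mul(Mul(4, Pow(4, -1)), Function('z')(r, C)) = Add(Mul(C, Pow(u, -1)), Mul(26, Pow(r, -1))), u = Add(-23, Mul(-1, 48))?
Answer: Add(Rational(-236075, 536054), Mul(Rational(65533, 536054), Pow(35, Rational(1, 2)))) ≈ 0.28285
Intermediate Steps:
u = -71 (u = Add(-23, -48) = -71)
Function('z')(r, C) = Add(Mul(26, Pow(r, -1)), Mul(Rational(-1, 71), C)) (Function('z')(r, C) = Add(Mul(C, Pow(-71, -1)), Mul(26, Pow(r, -1))) = Add(Mul(C, Rational(-1, 71)), Mul(26, Pow(r, -1))) = Add(Mul(Rational(-1, 71), C), Mul(26, Pow(r, -1))) = Add(Mul(26, Pow(r, -1)), Mul(Rational(-1, 71), C)))
Pow(Function('z')(Pow(Add(-15, 155), Rational(1, 2)), -95), -1) = Pow(Add(Mul(26, Pow(Pow(Add(-15, 155), Rational(1, 2)), -1)), Mul(Rational(-1, 71), -95)), -1) = Pow(Add(Mul(26, Pow(Pow(140, Rational(1, 2)), -1)), Rational(95, 71)), -1) = Pow(Add(Mul(26, Pow(Mul(2, Pow(35, Rational(1, 2))), -1)), Rational(95, 71)), -1) = Pow(Add(Mul(26, Mul(Rational(1, 70), Pow(35, Rational(1, 2)))), Rational(95, 71)), -1) = Pow(Add(Mul(Rational(13, 35), Pow(35, Rational(1, 2))), Rational(95, 71)), -1) = Pow(Add(Rational(95, 71), Mul(Rational(13, 35), Pow(35, Rational(1, 2)))), -1)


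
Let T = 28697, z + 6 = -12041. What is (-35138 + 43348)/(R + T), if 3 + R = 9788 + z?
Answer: 1642/5287 ≈ 0.31057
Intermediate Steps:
z = -12047 (z = -6 - 12041 = -12047)
R = -2262 (R = -3 + (9788 - 12047) = -3 - 2259 = -2262)
(-35138 + 43348)/(R + T) = (-35138 + 43348)/(-2262 + 28697) = 8210/26435 = 8210*(1/26435) = 1642/5287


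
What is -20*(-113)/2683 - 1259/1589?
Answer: 213243/4263287 ≈ 0.050018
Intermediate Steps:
-20*(-113)/2683 - 1259/1589 = 2260*(1/2683) - 1259*1/1589 = 2260/2683 - 1259/1589 = 213243/4263287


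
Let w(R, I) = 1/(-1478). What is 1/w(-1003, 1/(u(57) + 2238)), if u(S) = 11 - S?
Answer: -1478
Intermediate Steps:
w(R, I) = -1/1478
1/w(-1003, 1/(u(57) + 2238)) = 1/(-1/1478) = -1478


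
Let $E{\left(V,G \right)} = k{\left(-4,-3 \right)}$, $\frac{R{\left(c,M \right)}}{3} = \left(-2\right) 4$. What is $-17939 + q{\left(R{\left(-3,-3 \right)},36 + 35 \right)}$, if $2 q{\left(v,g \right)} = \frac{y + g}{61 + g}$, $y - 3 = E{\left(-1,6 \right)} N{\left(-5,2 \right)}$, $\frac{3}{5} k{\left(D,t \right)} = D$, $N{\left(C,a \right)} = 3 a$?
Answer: $- \frac{2367931}{132} \approx -17939.0$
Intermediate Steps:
$k{\left(D,t \right)} = \frac{5 D}{3}$
$R{\left(c,M \right)} = -24$ ($R{\left(c,M \right)} = 3 \left(\left(-2\right) 4\right) = 3 \left(-8\right) = -24$)
$E{\left(V,G \right)} = - \frac{20}{3}$ ($E{\left(V,G \right)} = \frac{5}{3} \left(-4\right) = - \frac{20}{3}$)
$y = -37$ ($y = 3 - \frac{20 \cdot 3 \cdot 2}{3} = 3 - 40 = -37$)
$q{\left(v,g \right)} = \frac{-37 + g}{2 \left(61 + g\right)}$ ($q{\left(v,g \right)} = \frac{\left(-37 + g\right) \frac{1}{61 + g}}{2} = \frac{\frac{1}{61 + g} \left(-37 + g\right)}{2} = \frac{-37 + g}{2 \left(61 + g\right)}$)
$-17939 + q{\left(R{\left(-3,-3 \right)},36 + 35 \right)} = -17939 + \frac{-37 + \left(36 + 35\right)}{2 \left(61 + \left(36 + 35\right)\right)} = -17939 + \frac{-37 + 71}{2 \left(61 + 71\right)} = -17939 + \frac{1}{2} \cdot \frac{1}{132} \cdot 34 = -17939 + \frac{17}{132} = - \frac{2367931}{132}$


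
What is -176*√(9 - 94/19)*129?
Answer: -22704*√1463/19 ≈ -45706.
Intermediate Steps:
-176*√(9 - 94/19)*129 = -176*√1463/19*129 = -22704*√1463/19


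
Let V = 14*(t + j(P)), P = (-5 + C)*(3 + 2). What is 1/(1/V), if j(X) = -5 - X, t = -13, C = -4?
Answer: 378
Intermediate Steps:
P = -45 (P = (-5 - 4)*(3 + 2) = -9*5 = -45)
V = 378 (V = 14*(-13 + (-5 - 1*(-45))) = 14*(-13 + (-5 + 45)) = 14*(-13 + 40) = 14*27 = 378)
1/(1/V) = 1/(1/378) = 378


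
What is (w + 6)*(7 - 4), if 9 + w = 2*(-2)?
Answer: -21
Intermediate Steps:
w = -13 (w = -9 + 2*(-2) = -9 - 4 = -13)
(w + 6)*(7 - 4) = (-13 + 6)*(7 - 4) = -7*3 = -21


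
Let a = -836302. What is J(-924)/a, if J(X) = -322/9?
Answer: 161/3763359 ≈ 4.2781e-5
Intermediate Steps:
J(X) = -322/9 (J(X) = -322*1/9 = -322/9)
J(-924)/a = -322/9/(-836302) = -322/9*(-1/836302) = 161/3763359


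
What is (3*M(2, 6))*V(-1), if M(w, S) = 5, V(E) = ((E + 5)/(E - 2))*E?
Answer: 20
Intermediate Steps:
V(E) = E*(5 + E)/(-2 + E) (V(E) = ((5 + E)/(-2 + E))*E = E*(5 + E)/(-2 + E))
(3*M(2, 6))*V(-1) = (3*5)*(-(5 - 1)/(-2 - 1)) = 15*(-1*4/(-3)) = 15*(-1*(-⅓)*4) = 15*(4/3) = 20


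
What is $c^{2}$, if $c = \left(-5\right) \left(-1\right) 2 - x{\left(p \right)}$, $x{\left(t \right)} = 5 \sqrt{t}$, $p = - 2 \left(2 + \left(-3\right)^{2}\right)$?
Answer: $25 \left(2 - i \sqrt{22}\right)^{2} \approx -450.0 - 469.04 i$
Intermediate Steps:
$p = -22$ ($p = - 2 \left(2 + 9\right) = \left(-2\right) 11 = -22$)
$c = 10 - 5 i \sqrt{22}$ ($c = \left(-5\right) \left(-1\right) 2 - 5 \sqrt{-22} = 5 \cdot 2 - 5 i \sqrt{22} = 10 - 5 i \sqrt{22} \approx 10.0 - 23.452 i$)
$c^{2} = \left(10 - 5 i \sqrt{22}\right)^{2}$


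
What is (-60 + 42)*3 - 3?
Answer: -57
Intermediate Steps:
(-60 + 42)*3 - 3 = -18*3 - 3 = -54 - 3 = -57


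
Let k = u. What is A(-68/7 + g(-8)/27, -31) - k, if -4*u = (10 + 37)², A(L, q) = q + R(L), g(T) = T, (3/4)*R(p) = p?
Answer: 1151923/2268 ≈ 507.90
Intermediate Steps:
R(p) = 4*p/3
A(L, q) = q + 4*L/3
u = -2209/4 (u = -(10 + 37)²/4 = -¼*47² = -¼*2209 = -2209/4 ≈ -552.25)
k = -2209/4 ≈ -552.25
A(-68/7 + g(-8)/27, -31) - k = (-31 + 4*(-68/7 - 8/27)/3) - 1*(-2209/4) = (-31 + 4*(-68*⅐ - 8*1/27)/3) + 2209/4 = (-31 + 4*(-68/7 - 8/27)/3) + 2209/4 = (-31 + (4/3)*(-1892/189)) + 2209/4 = (-31 - 7568/567) + 2209/4 = -25145/567 + 2209/4 = 1151923/2268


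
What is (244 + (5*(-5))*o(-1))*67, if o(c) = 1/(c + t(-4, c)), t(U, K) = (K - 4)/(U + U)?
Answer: 62444/3 ≈ 20815.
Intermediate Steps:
t(U, K) = (-4 + K)/(2*U) (t(U, K) = (-4 + K)/((2*U)) = (-4 + K)*(1/(2*U)) = (-4 + K)/(2*U))
o(c) = 1/(½ + 7*c/8) (o(c) = 1/(c + (½)*(-4 + c)/(-4)) = 1/(c + (½)*(-¼)*(-4 + c)) = 1/(c + (½ - c/8)) = 1/(½ + 7*c/8))
(244 + (5*(-5))*o(-1))*67 = (244 + (5*(-5))*(8/(4 + 7*(-1))))*67 = (244 - 200/(4 - 7))*67 = (244 - 200/(-3))*67 = (244 - 200*(-1)/3)*67 = (244 - 25*(-8/3))*67 = (244 + 200/3)*67 = (932/3)*67 = 62444/3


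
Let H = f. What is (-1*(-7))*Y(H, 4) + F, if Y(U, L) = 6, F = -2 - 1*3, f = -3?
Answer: 37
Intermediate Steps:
F = -5 (F = -2 - 3 = -5)
H = -3
(-1*(-7))*Y(H, 4) + F = -1*(-7)*6 - 5 = 7*6 - 5 = 42 - 5 = 37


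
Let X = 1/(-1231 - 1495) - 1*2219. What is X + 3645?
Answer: 3887275/2726 ≈ 1426.0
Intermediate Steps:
X = -6048995/2726 (X = 1/(-2726) - 2219 = -1/2726 - 2219 = -6048995/2726 ≈ -2219.0)
X + 3645 = -6048995/2726 + 3645 = 3887275/2726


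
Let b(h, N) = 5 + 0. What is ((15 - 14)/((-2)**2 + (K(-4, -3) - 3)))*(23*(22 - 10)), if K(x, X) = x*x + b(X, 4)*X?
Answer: 138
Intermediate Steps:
b(h, N) = 5
K(x, X) = x**2 + 5*X (K(x, X) = x*x + 5*X = x**2 + 5*X)
((15 - 14)/((-2)**2 + (K(-4, -3) - 3)))*(23*(22 - 10)) = ((15 - 14)/((-2)**2 + (((-4)**2 + 5*(-3)) - 3)))*(23*(22 - 10)) = (1/(4 + ((16 - 15) - 3)))*(23*12) = (1/(4 + (1 - 3)))*276 = (1/(4 - 2))*276 = (1/2)*276 = 138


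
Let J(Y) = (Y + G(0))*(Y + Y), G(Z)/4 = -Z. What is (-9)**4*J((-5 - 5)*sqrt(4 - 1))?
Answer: 3936600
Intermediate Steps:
G(Z) = -4*Z (G(Z) = 4*(-Z) = -4*Z)
J(Y) = 2*Y**2 (J(Y) = (Y - 4*0)*(Y + Y) = (Y + 0)*(2*Y) = Y*(2*Y) = 2*Y**2)
(-9)**4*J((-5 - 5)*sqrt(4 - 1)) = (-9)**4*(2*((-5 - 5)*sqrt(4 - 1))**2) = 6561*(2*(-10*sqrt(3))**2) = 6561*(2*300) = 6561*600 = 3936600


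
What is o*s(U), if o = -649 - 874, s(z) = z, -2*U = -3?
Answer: -4569/2 ≈ -2284.5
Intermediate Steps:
U = 3/2 (U = -½*(-3) = 3/2 ≈ 1.5000)
o = -1523
o*s(U) = -1523*3/2 = -4569/2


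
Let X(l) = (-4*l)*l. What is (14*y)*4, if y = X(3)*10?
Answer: -20160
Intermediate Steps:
X(l) = -4*l²
y = -360 (y = -4*3²*10 = -4*9*10 = -36*10 = -360)
(14*y)*4 = (14*(-360))*4 = -5040*4 = -20160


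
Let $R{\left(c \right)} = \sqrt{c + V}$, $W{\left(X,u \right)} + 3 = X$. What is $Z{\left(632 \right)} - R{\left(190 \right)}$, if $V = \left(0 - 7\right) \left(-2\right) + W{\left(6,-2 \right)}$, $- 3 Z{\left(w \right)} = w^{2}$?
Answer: $- \frac{399424}{3} - 3 \sqrt{23} \approx -1.3316 \cdot 10^{5}$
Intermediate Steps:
$W{\left(X,u \right)} = -3 + X$
$Z{\left(w \right)} = - \frac{w^{2}}{3}$
$V = 17$ ($V = \left(0 - 7\right) \left(-2\right) + \left(-3 + 6\right) = \left(0 - 7\right) \left(-2\right) + 3 = \left(-7\right) \left(-2\right) + 3 = 14 + 3 = 17$)
$R{\left(c \right)} = \sqrt{17 + c}$ ($R{\left(c \right)} = \sqrt{c + 17} = \sqrt{17 + c}$)
$Z{\left(632 \right)} - R{\left(190 \right)} = - \frac{632^{2}}{3} - \sqrt{17 + 190} = \left(- \frac{1}{3}\right) 399424 - \sqrt{207} = - \frac{399424}{3} - 3 \sqrt{23}$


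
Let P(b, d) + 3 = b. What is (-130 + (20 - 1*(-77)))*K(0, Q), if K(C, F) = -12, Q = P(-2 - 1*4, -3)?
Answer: 396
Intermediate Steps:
P(b, d) = -3 + b
Q = -9 (Q = -3 + (-2 - 1*4) = -3 + (-2 - 4) = -3 - 6 = -9)
(-130 + (20 - 1*(-77)))*K(0, Q) = (-130 + (20 - 1*(-77)))*(-12) = (-130 + (20 + 77))*(-12) = (-130 + 97)*(-12) = -33*(-12) = 396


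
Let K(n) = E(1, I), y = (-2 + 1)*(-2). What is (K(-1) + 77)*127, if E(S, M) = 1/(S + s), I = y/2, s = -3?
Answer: 19431/2 ≈ 9715.5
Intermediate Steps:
y = 2 (y = -1*(-2) = 2)
I = 1 (I = 2/2 = 2*(½) = 1)
E(S, M) = 1/(-3 + S) (E(S, M) = 1/(S - 3) = 1/(-3 + S))
K(n) = -½ (K(n) = 1/(-3 + 1) = 1/(-2) = -½)
(K(-1) + 77)*127 = (-½ + 77)*127 = (153/2)*127 = 19431/2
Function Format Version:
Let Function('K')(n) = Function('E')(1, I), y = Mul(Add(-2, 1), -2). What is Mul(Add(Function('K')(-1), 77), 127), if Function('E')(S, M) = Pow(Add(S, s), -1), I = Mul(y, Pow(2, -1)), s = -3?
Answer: Rational(19431, 2) ≈ 9715.5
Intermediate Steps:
y = 2 (y = Mul(-1, -2) = 2)
I = 1 (I = Mul(2, Pow(2, -1)) = Mul(2, Rational(1, 2)) = 1)
Function('E')(S, M) = Pow(Add(-3, S), -1) (Function('E')(S, M) = Pow(Add(S, -3), -1) = Pow(Add(-3, S), -1))
Function('K')(n) = Rational(-1, 2) (Function('K')(n) = Pow(Add(-3, 1), -1) = Pow(-2, -1) = Rational(-1, 2))
Mul(Add(Function('K')(-1), 77), 127) = Mul(Add(Rational(-1, 2), 77), 127) = Mul(Rational(153, 2), 127) = Rational(19431, 2)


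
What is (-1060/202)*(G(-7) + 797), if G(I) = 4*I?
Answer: -407570/101 ≈ -4035.3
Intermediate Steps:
(-1060/202)*(G(-7) + 797) = (-1060/202)*(4*(-7) + 797) = (-1060*1/202)*(-28 + 797) = -530/101*769 = -407570/101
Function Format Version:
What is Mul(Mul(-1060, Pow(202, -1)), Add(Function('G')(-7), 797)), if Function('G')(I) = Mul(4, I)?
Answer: Rational(-407570, 101) ≈ -4035.3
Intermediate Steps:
Mul(Mul(-1060, Pow(202, -1)), Add(Function('G')(-7), 797)) = Mul(Mul(-1060, Pow(202, -1)), Add(Mul(4, -7), 797)) = Mul(Mul(-1060, Rational(1, 202)), Add(-28, 797)) = Mul(Rational(-530, 101), 769) = Rational(-407570, 101)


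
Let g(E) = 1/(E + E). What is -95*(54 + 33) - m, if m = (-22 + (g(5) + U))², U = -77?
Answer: -1804621/100 ≈ -18046.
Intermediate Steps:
g(E) = 1/(2*E)
m = 978121/100 (m = (-22 + ((½)/5 - 77))² = (-22 + ((½)*(⅕) - 77))² = (-22 + (⅒ - 77))² = (-22 - 769/10)² = (-989/10)² = 978121/100 ≈ 9781.2)
-95*(54 + 33) - m = -95*(54 + 33) - 1*978121/100 = -95*87 - 978121/100 = -8265 - 978121/100 = -1804621/100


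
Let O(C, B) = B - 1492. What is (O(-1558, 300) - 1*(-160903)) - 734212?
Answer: -574501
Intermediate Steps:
O(C, B) = -1492 + B
(O(-1558, 300) - 1*(-160903)) - 734212 = ((-1492 + 300) - 1*(-160903)) - 734212 = (-1192 + 160903) - 734212 = 159711 - 734212 = -574501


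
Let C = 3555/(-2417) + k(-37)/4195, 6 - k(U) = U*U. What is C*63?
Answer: -1147078548/10139315 ≈ -113.13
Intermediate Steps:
k(U) = 6 - U² (k(U) = 6 - U*U = 6 - U²)
C = -18207596/10139315 (C = 3555/(-2417) + (6 - 1*(-37)²)/4195 = 3555*(-1/2417) + (6 - 1*1369)*(1/4195) = -3555/2417 + (6 - 1369)*(1/4195) = -3555/2417 - 1363*1/4195 = -3555/2417 - 1363/4195 = -18207596/10139315 ≈ -1.7957)
C*63 = -18207596/10139315*63 = -1147078548/10139315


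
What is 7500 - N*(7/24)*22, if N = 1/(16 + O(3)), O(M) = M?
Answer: 1709923/228 ≈ 7499.7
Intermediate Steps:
N = 1/19 (N = 1/(16 + 3) = 1/19 ≈ 0.052632)
7500 - N*(7/24)*22 = 7500 - (7/24)/19*22 = 7500 - (7*(1/24))/19*22 = 7500 - (1/19)*(7/24)*22 = 7500 - 7*22/456 = 7500 - 1*77/228 = 7500 - 77/228 = 1709923/228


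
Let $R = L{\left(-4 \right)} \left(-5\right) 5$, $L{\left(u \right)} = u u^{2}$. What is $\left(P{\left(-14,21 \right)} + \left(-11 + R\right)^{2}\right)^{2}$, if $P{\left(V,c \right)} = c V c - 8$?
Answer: $6344046150121$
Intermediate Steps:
$L{\left(u \right)} = u^{3}$
$P{\left(V,c \right)} = -8 + V c^{2}$ ($P{\left(V,c \right)} = V c c - 8 = V c^{2} - 8 = -8 + V c^{2}$)
$R = 1600$ ($R = \left(-4\right)^{3} \left(-5\right) 5 = \left(-64\right) \left(-5\right) 5 = 320 \cdot 5 = 1600$)
$\left(P{\left(-14,21 \right)} + \left(-11 + R\right)^{2}\right)^{2} = \left(\left(-8 - 14 \cdot 21^{2}\right) + \left(-11 + 1600\right)^{2}\right)^{2} = \left(\left(-8 - 6174\right) + 1589^{2}\right)^{2} = \left(\left(-8 - 6174\right) + 2524921\right)^{2} = \left(-6182 + 2524921\right)^{2} = 2518739^{2} = 6344046150121$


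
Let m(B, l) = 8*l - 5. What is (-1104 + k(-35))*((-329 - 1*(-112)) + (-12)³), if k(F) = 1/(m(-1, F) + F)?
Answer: 137426309/64 ≈ 2.1473e+6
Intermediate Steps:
m(B, l) = -5 + 8*l
k(F) = 1/(-5 + 9*F) (k(F) = 1/((-5 + 8*F) + F) = 1/(-5 + 9*F))
(-1104 + k(-35))*((-329 - 1*(-112)) + (-12)³) = (-1104 + 1/(-5 + 9*(-35)))*((-329 - 1*(-112)) + (-12)³) = (-1104 + 1/(-5 - 315))*((-329 + 112) - 1728) = (-1104 + 1/(-320))*(-217 - 1728) = (-1104 - 1/320)*(-1945) = -353281/320*(-1945) = 137426309/64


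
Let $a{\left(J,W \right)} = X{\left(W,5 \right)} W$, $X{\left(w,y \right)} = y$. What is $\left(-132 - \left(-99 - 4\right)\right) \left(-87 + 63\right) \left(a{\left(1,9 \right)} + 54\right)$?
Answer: $68904$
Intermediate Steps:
$a{\left(J,W \right)} = 5 W$
$\left(-132 - \left(-99 - 4\right)\right) \left(-87 + 63\right) \left(a{\left(1,9 \right)} + 54\right) = \left(-132 - \left(-99 - 4\right)\right) \left(-87 + 63\right) \left(5 \cdot 9 + 54\right) = \left(-132 - -103\right) \left(- 24 \left(45 + 54\right)\right) = \left(-132 + 103\right) \left(\left(-24\right) 99\right) = \left(-29\right) \left(-2376\right) = 68904$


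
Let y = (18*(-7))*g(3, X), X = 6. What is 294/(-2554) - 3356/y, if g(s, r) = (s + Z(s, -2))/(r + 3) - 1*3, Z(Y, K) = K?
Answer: -1084780/116207 ≈ -9.3349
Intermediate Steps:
g(s, r) = -3 + (-2 + s)/(3 + r) (g(s, r) = (s - 2)/(r + 3) - 1*3 = (-2 + s)/(3 + r) - 3 = -3 + (-2 + s)/(3 + r))
y = 364 (y = (18*(-7))*((-11 + 3 - 3*6)/(3 + 6)) = -126*(-11 + 3 - 18)/9 = -14*(-26) = -126*(-26/9) = 364)
294/(-2554) - 3356/y = 294/(-2554) - 3356/364 = 294*(-1/2554) - 3356*1/364 = -147/1277 - 839/91 = -1084780/116207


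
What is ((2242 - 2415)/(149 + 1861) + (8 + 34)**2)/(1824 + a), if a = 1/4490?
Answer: 1591914683/1646141961 ≈ 0.96706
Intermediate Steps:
a = 1/4490 ≈ 0.00022272
((2242 - 2415)/(149 + 1861) + (8 + 34)**2)/(1824 + a) = ((2242 - 2415)/(149 + 1861) + (8 + 34)**2)/(1824 + 1/4490) = (-173/2010 + 42**2)/(8189761/4490) = (-173*1/2010 + 1764)*(4490/8189761) = (-173/2010 + 1764)*(4490/8189761) = (3545467/2010)*(4490/8189761) = 1591914683/1646141961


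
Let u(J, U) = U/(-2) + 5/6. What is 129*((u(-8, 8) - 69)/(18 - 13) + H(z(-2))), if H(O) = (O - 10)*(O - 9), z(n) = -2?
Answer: 151661/10 ≈ 15166.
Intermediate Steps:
u(J, U) = ⅚ - U/2 (u(J, U) = U*(-½) + 5*(⅙) = -U/2 + ⅚ = ⅚ - U/2)
H(O) = (-10 + O)*(-9 + O)
129*((u(-8, 8) - 69)/(18 - 13) + H(z(-2))) = 129*(((⅚ - ½*8) - 69)/(18 - 13) + (90 + (-2)² - 19*(-2))) = 129*(((⅚ - 4) - 69)/5 + (90 + 4 + 38)) = 129*((-19/6 - 69)*(⅕) + 132) = 129*(-433/6*⅕ + 132) = 129*(-433/30 + 132) = 129*(3527/30) = 151661/10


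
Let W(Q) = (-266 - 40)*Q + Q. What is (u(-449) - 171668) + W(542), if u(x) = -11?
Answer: -336989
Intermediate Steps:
W(Q) = -305*Q (W(Q) = -306*Q + Q = -305*Q)
(u(-449) - 171668) + W(542) = (-11 - 171668) - 305*542 = -171679 - 165310 = -336989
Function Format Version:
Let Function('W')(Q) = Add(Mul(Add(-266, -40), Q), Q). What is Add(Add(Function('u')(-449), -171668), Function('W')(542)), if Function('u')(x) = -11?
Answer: -336989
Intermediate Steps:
Function('W')(Q) = Mul(-305, Q) (Function('W')(Q) = Add(Mul(-306, Q), Q) = Mul(-305, Q))
Add(Add(Function('u')(-449), -171668), Function('W')(542)) = Add(Add(-11, -171668), Mul(-305, 542)) = Add(-171679, -165310) = -336989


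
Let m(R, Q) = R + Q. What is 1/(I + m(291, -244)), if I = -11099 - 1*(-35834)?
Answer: 1/24782 ≈ 4.0352e-5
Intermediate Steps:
I = 24735 (I = -11099 + 35834 = 24735)
m(R, Q) = Q + R
1/(I + m(291, -244)) = 1/(24735 + (-244 + 291)) = 1/(24735 + 47) = 1/24782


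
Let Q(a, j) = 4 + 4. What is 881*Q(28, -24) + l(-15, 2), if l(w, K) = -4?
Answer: 7044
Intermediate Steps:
Q(a, j) = 8
881*Q(28, -24) + l(-15, 2) = 881*8 - 4 = 7048 - 4 = 7044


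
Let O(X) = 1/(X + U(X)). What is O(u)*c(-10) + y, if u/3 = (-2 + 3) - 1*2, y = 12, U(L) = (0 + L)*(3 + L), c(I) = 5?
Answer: 31/3 ≈ 10.333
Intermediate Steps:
U(L) = L*(3 + L)
u = -3 (u = 3*((-2 + 3) - 1*2) = 3*(1 - 2) = 3*(-1) = -3)
O(X) = 1/(X + X*(3 + X))
O(u)*c(-10) + y = (1/((-3)*(4 - 3)))*5 + 12 = -1/3/1*5 + 12 = -1/3*1*5 + 12 = -1/3*5 + 12 = -5/3 + 12 = 31/3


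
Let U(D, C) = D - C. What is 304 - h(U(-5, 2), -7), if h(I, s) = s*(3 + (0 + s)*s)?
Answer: 668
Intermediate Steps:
h(I, s) = s*(3 + s**2) (h(I, s) = s*(3 + s*s) = s*(3 + s**2))
304 - h(U(-5, 2), -7) = 304 - (-7)*(3 + (-7)**2) = 304 - (-7)*(3 + 49) = 304 - (-7)*52 = 304 - 1*(-364) = 304 + 364 = 668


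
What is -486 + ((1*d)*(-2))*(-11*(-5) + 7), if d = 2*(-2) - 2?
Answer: 258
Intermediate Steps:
d = -6 (d = -4 - 2 = -6)
-486 + ((1*d)*(-2))*(-11*(-5) + 7) = -486 + ((1*(-6))*(-2))*(-11*(-5) + 7) = -486 + (-6*(-2))*(55 + 7) = -486 + 12*62 = -486 + 744 = 258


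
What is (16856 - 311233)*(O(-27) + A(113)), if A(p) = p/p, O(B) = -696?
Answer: 204592015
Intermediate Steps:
A(p) = 1
(16856 - 311233)*(O(-27) + A(113)) = (16856 - 311233)*(-696 + 1) = -294377*(-695) = 204592015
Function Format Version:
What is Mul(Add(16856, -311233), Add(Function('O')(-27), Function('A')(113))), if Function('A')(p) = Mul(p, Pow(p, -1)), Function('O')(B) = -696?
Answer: 204592015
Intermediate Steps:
Function('A')(p) = 1
Mul(Add(16856, -311233), Add(Function('O')(-27), Function('A')(113))) = Mul(Add(16856, -311233), Add(-696, 1)) = Mul(-294377, -695) = 204592015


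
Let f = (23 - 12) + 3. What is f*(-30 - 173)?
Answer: -2842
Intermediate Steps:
f = 14 (f = 11 + 3 = 14)
f*(-30 - 173) = 14*(-30 - 173) = 14*(-203) = -2842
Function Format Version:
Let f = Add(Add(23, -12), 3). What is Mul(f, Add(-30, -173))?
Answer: -2842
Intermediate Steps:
f = 14 (f = Add(11, 3) = 14)
Mul(f, Add(-30, -173)) = Mul(14, Add(-30, -173)) = Mul(14, -203) = -2842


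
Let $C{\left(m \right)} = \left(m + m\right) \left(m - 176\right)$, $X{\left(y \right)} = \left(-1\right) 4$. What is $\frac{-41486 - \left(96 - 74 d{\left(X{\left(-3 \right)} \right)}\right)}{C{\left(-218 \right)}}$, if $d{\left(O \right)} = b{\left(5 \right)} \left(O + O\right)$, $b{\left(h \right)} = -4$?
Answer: $- \frac{19607}{85892} \approx -0.22828$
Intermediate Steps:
$X{\left(y \right)} = -4$
$d{\left(O \right)} = - 8 O$ ($d{\left(O \right)} = - 4 \left(O + O\right) = - 4 \cdot 2 O = - 8 O$)
$C{\left(m \right)} = 2 m \left(-176 + m\right)$
$\frac{-41486 - \left(96 - 74 d{\left(X{\left(-3 \right)} \right)}\right)}{C{\left(-218 \right)}} = \frac{-41486 - \left(96 - 74 \left(\left(-8\right) \left(-4\right)\right)\right)}{2 \left(-218\right) \left(-176 - 218\right)} = \frac{-41486 - \left(96 - 2368\right)}{2 \left(-218\right) \left(-394\right)} = \frac{-41486 - \left(96 - 2368\right)}{171784} = \left(-41486 - -2272\right) \frac{1}{171784} = \left(-41486 + 2272\right) \frac{1}{171784} = \left(-39214\right) \frac{1}{171784} = - \frac{19607}{85892}$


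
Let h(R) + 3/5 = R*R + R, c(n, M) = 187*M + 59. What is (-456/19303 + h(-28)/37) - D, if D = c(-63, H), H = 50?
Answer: -33527233424/3571055 ≈ -9388.6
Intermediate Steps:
c(n, M) = 59 + 187*M
h(R) = -3/5 + R + R**2 (h(R) = -3/5 + (R*R + R) = -3/5 + (R**2 + R) = -3/5 + (R + R**2) = -3/5 + R + R**2)
D = 9409 (D = 59 + 187*50 = 59 + 9350 = 9409)
(-456/19303 + h(-28)/37) - D = (-456/19303 + (-3/5 - 28 + (-28)**2)/37) - 1*9409 = (-456*1/19303 + (-3/5 - 28 + 784)*(1/37)) - 9409 = (-456/19303 + (3777/5)*(1/37)) - 9409 = (-456/19303 + 3777/185) - 9409 = 72823071/3571055 - 9409 = -33527233424/3571055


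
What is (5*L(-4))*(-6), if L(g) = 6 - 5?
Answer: -30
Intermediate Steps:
L(g) = 1
(5*L(-4))*(-6) = (5*1)*(-6) = 5*(-6) = -30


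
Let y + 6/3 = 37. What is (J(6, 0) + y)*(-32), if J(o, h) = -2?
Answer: -1056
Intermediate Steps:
y = 35 (y = -2 + 37 = 35)
(J(6, 0) + y)*(-32) = (-2 + 35)*(-32) = 33*(-32) = -1056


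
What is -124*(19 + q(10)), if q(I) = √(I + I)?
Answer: -2356 - 248*√5 ≈ -2910.5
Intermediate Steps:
q(I) = √2*√I (q(I) = √(2*I) = √2*√I)
-124*(19 + q(10)) = -124*(19 + √2*√10) = -124*(19 + 2*√5) = -2356 - 248*√5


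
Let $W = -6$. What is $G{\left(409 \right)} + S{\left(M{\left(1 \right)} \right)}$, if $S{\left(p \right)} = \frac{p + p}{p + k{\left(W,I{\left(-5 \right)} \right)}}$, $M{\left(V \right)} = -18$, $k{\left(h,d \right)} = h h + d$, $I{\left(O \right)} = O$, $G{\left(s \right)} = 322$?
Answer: $\frac{4150}{13} \approx 319.23$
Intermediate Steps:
$k{\left(h,d \right)} = d + h^{2}$ ($k{\left(h,d \right)} = h^{2} + d = d + h^{2}$)
$S{\left(p \right)} = \frac{2 p}{31 + p}$ ($S{\left(p \right)} = \frac{p + p}{p - \left(5 - \left(-6\right)^{2}\right)} = \frac{2 p}{p + \left(-5 + 36\right)} = \frac{2 p}{p + 31} = \frac{2 p}{31 + p}$)
$G{\left(409 \right)} + S{\left(M{\left(1 \right)} \right)} = 322 + 2 \left(-18\right) \frac{1}{31 - 18} = 322 + 2 \left(-18\right) \frac{1}{13} = 322 - \frac{36}{13} = \frac{4150}{13}$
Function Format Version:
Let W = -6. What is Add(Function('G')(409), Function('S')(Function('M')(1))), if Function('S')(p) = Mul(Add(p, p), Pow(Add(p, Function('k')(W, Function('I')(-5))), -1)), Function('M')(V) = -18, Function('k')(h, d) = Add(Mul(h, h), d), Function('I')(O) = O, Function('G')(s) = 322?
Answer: Rational(4150, 13) ≈ 319.23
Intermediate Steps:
Function('k')(h, d) = Add(d, Pow(h, 2)) (Function('k')(h, d) = Add(Pow(h, 2), d) = Add(d, Pow(h, 2)))
Function('S')(p) = Mul(2, p, Pow(Add(31, p), -1)) (Function('S')(p) = Mul(Add(p, p), Pow(Add(p, Add(-5, Pow(-6, 2))), -1)) = Mul(Mul(2, p), Pow(Add(p, Add(-5, 36)), -1)) = Mul(Mul(2, p), Pow(Add(p, 31), -1)) = Mul(Mul(2, p), Pow(Add(31, p), -1)) = Mul(2, p, Pow(Add(31, p), -1)))
Add(Function('G')(409), Function('S')(Function('M')(1))) = Add(322, Mul(2, -18, Pow(Add(31, -18), -1))) = Add(322, Mul(2, -18, Pow(13, -1))) = Add(322, Mul(2, -18, Rational(1, 13))) = Add(322, Rational(-36, 13)) = Rational(4150, 13)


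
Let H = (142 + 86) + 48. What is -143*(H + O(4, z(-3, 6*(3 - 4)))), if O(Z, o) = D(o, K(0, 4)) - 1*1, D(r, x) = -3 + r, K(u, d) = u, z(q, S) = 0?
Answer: -38896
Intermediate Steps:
O(Z, o) = -4 + o (O(Z, o) = (-3 + o) - 1*1 = (-3 + o) - 1 = -4 + o)
H = 276 (H = 228 + 48 = 276)
-143*(H + O(4, z(-3, 6*(3 - 4)))) = -143*(276 + (-4 + 0)) = -143*(276 - 4) = -143*272 = -38896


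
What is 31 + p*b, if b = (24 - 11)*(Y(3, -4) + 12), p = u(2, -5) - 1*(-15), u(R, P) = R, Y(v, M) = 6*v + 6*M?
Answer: 1357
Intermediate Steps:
Y(v, M) = 6*M + 6*v
p = 17 (p = 2 - 1*(-15) = 2 + 15 = 17)
b = 78 (b = (24 - 11)*((6*(-4) + 6*3) + 12) = 13*((-24 + 18) + 12) = 13*(-6 + 12) = 13*6 = 78)
31 + p*b = 31 + 17*78 = 31 + 1326 = 1357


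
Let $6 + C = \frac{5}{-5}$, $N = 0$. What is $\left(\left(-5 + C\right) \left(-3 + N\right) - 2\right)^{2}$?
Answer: $1156$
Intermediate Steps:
$C = -7$ ($C = -6 + \frac{5}{-5} = -6 + 5 \left(- \frac{1}{5}\right) = -6 - 1 = -7$)
$\left(\left(-5 + C\right) \left(-3 + N\right) - 2\right)^{2} = \left(\left(-5 - 7\right) \left(-3 + 0\right) - 2\right)^{2} = \left(\left(-12\right) \left(-3\right) - 2\right)^{2} = \left(36 - 2\right)^{2} = 34^{2} = 1156$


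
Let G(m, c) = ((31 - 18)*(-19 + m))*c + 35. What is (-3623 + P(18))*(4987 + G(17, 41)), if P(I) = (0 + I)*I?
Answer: -13050844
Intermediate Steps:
G(m, c) = 35 + c*(-247 + 13*m) (G(m, c) = (13*(-19 + m))*c + 35 = (-247 + 13*m)*c + 35 = c*(-247 + 13*m) + 35 = 35 + c*(-247 + 13*m))
P(I) = I² (P(I) = I*I = I²)
(-3623 + P(18))*(4987 + G(17, 41)) = (-3623 + 18²)*(4987 + (35 - 247*41 + 13*41*17)) = (-3623 + 324)*(4987 + (35 - 10127 + 9061)) = -3299*(4987 - 1031) = -3299*3956 = -13050844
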